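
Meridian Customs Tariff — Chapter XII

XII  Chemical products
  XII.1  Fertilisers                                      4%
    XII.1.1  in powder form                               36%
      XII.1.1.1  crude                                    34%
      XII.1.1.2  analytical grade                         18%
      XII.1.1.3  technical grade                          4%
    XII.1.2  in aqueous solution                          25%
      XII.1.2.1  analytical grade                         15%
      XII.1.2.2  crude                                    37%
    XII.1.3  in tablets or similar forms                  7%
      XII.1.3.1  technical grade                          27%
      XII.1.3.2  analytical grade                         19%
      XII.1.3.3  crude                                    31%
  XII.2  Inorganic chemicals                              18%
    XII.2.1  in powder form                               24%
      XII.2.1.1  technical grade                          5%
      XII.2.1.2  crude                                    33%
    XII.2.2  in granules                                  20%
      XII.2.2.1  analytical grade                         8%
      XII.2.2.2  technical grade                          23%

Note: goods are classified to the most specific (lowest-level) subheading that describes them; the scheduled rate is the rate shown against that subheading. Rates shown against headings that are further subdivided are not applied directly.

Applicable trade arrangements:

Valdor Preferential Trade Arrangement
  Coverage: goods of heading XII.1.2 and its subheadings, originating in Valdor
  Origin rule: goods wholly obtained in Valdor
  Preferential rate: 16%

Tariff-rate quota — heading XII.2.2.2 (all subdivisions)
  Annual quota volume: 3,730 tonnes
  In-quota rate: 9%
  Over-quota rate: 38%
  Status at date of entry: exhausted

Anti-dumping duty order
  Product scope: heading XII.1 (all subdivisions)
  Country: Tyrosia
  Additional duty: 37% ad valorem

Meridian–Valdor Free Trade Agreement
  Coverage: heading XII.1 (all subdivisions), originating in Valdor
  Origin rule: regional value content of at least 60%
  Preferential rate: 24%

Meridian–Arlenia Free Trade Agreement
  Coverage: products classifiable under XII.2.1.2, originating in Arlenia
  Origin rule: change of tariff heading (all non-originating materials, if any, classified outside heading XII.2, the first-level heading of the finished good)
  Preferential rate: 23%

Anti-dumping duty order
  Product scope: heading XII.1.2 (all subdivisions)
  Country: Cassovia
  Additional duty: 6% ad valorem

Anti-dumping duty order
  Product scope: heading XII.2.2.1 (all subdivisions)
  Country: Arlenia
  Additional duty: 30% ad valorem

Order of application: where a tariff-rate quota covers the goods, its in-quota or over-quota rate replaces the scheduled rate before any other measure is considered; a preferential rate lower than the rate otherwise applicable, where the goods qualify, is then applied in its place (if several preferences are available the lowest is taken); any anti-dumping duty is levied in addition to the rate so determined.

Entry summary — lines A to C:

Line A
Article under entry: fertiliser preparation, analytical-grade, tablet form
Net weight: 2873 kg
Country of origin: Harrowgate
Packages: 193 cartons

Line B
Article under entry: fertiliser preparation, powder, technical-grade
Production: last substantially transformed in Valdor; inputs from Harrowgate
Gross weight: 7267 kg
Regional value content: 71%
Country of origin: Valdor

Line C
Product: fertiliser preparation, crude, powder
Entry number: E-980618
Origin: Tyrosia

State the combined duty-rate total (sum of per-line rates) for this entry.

Line A: fertiliser → XII.1; tablet form → XII.1.3; analytical-grade → XII.1.3.2. Scheduled 19%. No special measure applies. → 19%.
Line B: fertiliser → XII.1; powder → XII.1.1; technical-grade → XII.1.1.3. Scheduled 4%. Valdor agreement on XII.1.2: XII.1.1.3 not covered; Valdor agreement on XII.1: RVC ≥ 60% → 24% available; preference 24% not lower than 4% → no reduction. → 4%.
Line C: fertiliser → XII.1; powder → XII.1.1; crude → XII.1.1.1. Scheduled 34%. anti-dumping (Tyrosia, XII.1): +37%; total 34% + 37% = 71%. → 71%.
Sum: 19% + 4% + 71% = 94%.

94%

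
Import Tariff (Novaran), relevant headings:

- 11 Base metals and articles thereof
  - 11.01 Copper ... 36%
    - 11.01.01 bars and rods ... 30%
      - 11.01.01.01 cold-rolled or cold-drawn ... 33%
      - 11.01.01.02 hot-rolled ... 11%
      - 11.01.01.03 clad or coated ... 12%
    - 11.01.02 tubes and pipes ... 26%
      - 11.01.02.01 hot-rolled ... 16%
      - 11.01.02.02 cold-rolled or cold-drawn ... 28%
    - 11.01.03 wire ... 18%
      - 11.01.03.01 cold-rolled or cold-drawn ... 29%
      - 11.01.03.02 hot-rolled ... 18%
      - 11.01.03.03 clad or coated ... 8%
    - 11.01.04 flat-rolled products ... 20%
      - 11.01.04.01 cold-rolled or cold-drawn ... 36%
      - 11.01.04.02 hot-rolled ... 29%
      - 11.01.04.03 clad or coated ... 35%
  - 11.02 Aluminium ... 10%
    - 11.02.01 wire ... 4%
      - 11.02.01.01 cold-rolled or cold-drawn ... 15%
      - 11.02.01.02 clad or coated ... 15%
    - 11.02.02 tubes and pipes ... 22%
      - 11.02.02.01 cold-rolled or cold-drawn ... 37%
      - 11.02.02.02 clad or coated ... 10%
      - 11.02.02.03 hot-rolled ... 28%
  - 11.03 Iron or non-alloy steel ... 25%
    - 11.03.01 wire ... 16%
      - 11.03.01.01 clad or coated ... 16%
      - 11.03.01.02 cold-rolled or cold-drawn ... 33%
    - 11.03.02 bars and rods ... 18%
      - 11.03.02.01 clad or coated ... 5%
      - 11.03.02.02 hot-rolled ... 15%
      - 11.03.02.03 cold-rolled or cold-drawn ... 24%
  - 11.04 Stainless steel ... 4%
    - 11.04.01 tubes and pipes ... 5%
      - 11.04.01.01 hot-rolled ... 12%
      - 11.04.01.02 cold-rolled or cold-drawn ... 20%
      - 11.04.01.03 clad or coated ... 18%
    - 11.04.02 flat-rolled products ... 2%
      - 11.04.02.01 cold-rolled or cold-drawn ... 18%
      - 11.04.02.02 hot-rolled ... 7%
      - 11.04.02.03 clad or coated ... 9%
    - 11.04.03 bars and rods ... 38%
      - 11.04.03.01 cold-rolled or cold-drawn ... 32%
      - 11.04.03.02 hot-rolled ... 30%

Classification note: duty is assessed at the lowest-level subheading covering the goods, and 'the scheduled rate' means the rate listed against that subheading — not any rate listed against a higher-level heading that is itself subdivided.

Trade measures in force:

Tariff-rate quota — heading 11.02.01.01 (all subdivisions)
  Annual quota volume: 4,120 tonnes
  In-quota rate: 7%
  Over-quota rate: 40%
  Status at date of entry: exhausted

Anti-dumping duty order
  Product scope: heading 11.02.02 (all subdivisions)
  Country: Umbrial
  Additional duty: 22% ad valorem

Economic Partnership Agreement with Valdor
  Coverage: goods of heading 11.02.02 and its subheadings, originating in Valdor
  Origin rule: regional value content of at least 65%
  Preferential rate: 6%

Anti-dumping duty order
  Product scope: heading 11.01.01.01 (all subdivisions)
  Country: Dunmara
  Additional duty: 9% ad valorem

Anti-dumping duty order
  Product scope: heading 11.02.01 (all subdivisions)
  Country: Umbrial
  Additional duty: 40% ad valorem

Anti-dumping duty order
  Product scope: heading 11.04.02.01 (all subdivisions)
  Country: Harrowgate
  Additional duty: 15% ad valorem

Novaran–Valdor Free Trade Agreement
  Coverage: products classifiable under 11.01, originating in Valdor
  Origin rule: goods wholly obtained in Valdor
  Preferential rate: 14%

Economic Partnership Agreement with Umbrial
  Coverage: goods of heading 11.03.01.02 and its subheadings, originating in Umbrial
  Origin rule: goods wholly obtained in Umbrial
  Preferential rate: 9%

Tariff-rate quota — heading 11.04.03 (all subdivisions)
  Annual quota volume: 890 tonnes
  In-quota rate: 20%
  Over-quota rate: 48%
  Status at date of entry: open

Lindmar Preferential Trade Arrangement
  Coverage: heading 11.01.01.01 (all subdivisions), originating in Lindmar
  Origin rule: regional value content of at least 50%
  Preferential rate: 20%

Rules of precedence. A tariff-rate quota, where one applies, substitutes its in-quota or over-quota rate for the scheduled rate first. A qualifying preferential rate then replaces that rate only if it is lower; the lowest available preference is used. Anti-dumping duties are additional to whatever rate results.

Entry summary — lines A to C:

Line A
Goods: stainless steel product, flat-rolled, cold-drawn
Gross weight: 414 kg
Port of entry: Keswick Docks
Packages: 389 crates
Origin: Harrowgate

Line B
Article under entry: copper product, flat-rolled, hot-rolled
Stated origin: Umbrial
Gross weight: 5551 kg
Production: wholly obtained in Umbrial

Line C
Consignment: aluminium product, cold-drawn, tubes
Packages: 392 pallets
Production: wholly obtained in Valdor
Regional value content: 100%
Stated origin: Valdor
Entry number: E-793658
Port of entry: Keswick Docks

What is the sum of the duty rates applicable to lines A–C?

68%

Line A: stainless steel → 11.04; flat-rolled → 11.04.02; cold-drawn → 11.04.02.01. Scheduled 18%. anti-dumping (Harrowgate, 11.04.02.01): +15%; total 18% + 15% = 33%. → 33%.
Line B: copper → 11.01; flat-rolled → 11.01.04; hot-rolled → 11.01.04.02. Scheduled 29%. Umbrial agreement on 11.03.01.02: 11.01.04.02 not covered. → 29%.
Line C: aluminium → 11.02; tubes → 11.02.02; cold-drawn → 11.02.02.01. Scheduled 37%. Valdor agreement on 11.02.02: RVC ≥ 65% → 6% available; Valdor agreement on 11.01: 11.02.02.01 not covered; preferential 6%. → 6%.
Sum: 33% + 29% + 6% = 68%.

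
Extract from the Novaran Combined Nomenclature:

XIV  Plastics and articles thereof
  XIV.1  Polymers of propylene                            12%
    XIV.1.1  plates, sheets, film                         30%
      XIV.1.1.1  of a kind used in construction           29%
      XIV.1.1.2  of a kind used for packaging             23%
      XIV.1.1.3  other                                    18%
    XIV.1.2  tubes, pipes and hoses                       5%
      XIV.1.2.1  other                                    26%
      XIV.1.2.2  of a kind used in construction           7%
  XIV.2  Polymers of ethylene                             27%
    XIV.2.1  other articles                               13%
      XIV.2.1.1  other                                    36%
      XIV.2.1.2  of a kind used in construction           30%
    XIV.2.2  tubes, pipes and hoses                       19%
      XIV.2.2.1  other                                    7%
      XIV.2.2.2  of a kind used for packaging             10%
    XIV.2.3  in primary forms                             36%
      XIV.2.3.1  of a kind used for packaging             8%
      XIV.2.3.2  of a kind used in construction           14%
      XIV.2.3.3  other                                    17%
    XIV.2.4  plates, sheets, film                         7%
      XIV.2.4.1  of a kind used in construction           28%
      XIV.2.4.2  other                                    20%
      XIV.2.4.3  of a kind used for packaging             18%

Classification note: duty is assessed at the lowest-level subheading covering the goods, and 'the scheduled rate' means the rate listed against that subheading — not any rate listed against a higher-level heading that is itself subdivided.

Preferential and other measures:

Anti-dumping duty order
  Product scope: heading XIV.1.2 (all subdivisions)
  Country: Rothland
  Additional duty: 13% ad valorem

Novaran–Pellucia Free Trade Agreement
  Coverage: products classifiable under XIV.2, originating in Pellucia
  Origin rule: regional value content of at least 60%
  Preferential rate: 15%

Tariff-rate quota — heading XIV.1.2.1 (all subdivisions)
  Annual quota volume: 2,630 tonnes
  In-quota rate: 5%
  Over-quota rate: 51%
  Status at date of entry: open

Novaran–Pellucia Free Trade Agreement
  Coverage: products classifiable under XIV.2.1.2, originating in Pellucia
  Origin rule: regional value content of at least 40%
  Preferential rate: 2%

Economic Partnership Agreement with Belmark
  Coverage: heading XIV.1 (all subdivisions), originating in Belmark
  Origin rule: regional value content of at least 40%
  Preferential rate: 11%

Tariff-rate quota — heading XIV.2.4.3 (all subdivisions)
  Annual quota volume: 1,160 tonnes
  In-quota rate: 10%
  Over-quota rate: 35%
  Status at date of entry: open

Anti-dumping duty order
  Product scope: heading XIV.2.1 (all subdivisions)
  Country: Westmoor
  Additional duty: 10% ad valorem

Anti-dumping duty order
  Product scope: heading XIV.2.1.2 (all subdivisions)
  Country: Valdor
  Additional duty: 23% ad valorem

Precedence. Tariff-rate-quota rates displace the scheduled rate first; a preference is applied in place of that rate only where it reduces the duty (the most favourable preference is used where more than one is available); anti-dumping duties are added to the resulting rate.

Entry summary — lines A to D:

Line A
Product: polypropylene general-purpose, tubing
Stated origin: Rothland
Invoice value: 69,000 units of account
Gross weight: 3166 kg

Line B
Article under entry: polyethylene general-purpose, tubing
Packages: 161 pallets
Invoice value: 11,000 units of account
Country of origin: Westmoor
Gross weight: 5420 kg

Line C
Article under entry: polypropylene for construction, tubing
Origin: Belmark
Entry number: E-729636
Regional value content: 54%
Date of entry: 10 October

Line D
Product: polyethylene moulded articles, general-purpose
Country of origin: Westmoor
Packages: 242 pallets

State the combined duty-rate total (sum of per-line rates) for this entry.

Line A: polypropylene → XIV.1; tubing → XIV.1.2; general-purpose → XIV.1.2.1. Scheduled 26%. quota on XIV.1.2.1 open → in-quota 5%; anti-dumping (Rothland, XIV.1.2): +13%; total 5% + 13% = 18%. → 18%.
Line B: polyethylene → XIV.2; tubing → XIV.2.2; general-purpose → XIV.2.2.1. Scheduled 7%. No special measure applies. → 7%.
Line C: polypropylene → XIV.1; tubing → XIV.1.2; for construction → XIV.1.2.2. Scheduled 7%. Belmark agreement on XIV.1: RVC ≥ 40% → 11% available; preference 11% not lower than 7% → no reduction. → 7%.
Line D: polyethylene → XIV.2; moulded articles → XIV.2.1; general-purpose → XIV.2.1.1. Scheduled 36%. anti-dumping (Westmoor, XIV.2.1): +10%; total 36% + 10% = 46%. → 46%.
Sum: 18% + 7% + 7% + 46% = 78%.

78%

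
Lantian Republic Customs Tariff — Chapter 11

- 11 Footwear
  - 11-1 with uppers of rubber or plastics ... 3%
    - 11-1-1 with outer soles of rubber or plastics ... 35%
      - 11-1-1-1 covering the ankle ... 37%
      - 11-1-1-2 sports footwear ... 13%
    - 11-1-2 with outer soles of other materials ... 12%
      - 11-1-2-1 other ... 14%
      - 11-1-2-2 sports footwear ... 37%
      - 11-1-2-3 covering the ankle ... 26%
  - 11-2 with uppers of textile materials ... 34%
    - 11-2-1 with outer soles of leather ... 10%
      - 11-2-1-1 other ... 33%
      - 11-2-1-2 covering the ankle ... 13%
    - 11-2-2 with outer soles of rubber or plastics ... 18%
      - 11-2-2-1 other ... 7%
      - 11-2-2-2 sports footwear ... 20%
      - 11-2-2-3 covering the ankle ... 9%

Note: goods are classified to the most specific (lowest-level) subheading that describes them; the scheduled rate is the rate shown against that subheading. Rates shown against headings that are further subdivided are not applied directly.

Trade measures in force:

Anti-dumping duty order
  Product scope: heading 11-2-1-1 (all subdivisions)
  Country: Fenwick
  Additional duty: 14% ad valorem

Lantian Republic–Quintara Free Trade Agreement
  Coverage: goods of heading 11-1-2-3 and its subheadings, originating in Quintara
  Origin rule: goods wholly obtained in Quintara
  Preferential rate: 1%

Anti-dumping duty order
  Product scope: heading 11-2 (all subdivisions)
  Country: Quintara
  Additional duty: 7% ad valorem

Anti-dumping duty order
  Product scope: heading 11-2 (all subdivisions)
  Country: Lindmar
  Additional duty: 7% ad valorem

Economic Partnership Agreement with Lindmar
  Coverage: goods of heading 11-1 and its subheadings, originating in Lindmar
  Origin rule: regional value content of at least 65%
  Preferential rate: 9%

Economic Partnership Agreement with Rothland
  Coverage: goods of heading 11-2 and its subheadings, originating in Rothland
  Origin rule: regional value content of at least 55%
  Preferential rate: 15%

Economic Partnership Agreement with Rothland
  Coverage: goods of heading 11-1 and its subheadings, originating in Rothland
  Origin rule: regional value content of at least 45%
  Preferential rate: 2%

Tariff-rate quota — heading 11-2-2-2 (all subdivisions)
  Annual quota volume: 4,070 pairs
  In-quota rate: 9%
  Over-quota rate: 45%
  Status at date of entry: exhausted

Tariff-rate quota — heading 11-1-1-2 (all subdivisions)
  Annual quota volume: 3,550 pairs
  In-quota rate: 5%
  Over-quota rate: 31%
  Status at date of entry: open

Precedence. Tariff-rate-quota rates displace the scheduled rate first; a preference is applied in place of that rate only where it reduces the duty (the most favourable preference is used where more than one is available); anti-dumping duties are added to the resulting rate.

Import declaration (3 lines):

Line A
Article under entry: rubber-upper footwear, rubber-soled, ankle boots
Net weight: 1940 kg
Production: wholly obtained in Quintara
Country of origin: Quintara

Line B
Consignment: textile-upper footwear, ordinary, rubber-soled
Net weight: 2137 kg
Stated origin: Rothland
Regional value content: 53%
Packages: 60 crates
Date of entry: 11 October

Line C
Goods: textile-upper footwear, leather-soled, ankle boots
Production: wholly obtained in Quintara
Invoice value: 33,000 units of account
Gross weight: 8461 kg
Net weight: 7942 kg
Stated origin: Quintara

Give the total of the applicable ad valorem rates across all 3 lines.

64%

Line A: rubber-upper → 11-1; rubber-soled → 11-1-1; ankle boots → 11-1-1-1. Scheduled 37%. Quintara agreement on 11-1-2-3: 11-1-1-1 not covered. → 37%.
Line B: textile-upper → 11-2; rubber-soled → 11-2-2; ordinary → 11-2-2-1. Scheduled 7%. Rothland agreement on 11-2: RVC < 55%; Rothland agreement on 11-1: 11-2-2-1 not covered. → 7%.
Line C: textile-upper → 11-2; leather-soled → 11-2-1; ankle boots → 11-2-1-2. Scheduled 13%. Quintara agreement on 11-1-2-3: 11-2-1-2 not covered; anti-dumping (Quintara, 11-2): +7%; total 13% + 7% = 20%. → 20%.
Sum: 37% + 7% + 20% = 64%.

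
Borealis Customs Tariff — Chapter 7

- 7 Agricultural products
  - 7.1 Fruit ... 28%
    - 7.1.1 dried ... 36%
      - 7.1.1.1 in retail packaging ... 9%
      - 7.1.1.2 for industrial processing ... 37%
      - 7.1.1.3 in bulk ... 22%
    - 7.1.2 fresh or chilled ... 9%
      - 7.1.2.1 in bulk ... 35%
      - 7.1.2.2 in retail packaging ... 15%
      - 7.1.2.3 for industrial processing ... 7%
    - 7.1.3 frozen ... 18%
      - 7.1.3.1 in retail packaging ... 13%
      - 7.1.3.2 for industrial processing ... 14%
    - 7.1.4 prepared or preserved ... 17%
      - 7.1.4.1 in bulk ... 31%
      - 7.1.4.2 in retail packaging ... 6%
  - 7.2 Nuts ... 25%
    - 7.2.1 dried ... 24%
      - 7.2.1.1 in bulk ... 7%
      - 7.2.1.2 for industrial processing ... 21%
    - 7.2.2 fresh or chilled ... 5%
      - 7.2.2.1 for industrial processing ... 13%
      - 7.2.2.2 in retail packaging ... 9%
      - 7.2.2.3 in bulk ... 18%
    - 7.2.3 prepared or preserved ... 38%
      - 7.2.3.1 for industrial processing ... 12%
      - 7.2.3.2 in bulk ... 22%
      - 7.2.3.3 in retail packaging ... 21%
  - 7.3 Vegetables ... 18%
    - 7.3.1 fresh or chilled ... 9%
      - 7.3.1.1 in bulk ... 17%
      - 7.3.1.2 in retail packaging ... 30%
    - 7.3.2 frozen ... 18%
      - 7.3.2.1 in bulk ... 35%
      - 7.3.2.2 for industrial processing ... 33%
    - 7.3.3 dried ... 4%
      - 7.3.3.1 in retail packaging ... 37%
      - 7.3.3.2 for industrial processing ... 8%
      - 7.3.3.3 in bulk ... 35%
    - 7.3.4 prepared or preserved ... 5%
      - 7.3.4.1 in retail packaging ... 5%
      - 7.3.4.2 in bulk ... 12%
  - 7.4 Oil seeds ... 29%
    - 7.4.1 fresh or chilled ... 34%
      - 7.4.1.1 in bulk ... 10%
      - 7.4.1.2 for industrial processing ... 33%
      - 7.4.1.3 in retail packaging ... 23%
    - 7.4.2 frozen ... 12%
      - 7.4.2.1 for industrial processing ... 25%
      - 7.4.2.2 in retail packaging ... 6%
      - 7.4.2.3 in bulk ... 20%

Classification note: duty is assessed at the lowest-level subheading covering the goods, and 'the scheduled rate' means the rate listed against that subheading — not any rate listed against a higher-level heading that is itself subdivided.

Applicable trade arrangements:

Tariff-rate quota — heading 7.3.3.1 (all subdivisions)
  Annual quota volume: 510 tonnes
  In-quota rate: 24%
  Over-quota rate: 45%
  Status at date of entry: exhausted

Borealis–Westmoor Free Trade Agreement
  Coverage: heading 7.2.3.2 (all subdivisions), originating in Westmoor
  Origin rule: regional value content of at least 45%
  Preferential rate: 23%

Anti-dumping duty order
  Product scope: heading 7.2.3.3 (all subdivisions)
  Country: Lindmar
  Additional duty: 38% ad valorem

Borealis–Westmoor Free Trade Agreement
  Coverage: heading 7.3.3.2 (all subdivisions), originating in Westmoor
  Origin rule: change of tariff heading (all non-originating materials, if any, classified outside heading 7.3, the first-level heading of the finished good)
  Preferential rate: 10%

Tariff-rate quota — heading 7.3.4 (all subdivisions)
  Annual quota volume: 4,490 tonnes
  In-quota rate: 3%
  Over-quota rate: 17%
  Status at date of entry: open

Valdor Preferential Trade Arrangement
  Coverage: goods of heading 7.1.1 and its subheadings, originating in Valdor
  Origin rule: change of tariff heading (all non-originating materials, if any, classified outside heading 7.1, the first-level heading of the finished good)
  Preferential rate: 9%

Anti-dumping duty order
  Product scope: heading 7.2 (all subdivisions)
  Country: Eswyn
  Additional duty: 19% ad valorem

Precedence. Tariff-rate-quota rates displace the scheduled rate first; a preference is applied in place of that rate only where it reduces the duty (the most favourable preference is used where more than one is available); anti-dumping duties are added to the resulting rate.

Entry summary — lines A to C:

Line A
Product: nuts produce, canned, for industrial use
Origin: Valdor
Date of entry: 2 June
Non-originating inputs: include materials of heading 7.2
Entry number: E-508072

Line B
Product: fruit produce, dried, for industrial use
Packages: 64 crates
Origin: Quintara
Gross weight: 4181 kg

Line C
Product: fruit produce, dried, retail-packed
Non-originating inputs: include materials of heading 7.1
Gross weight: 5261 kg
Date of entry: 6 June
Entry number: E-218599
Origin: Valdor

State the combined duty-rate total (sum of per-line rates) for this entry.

Line A: nuts → 7.2; canned → 7.2.3; for industrial use → 7.2.3.1. Scheduled 12%. Valdor agreement on 7.1.1: 7.2.3.1 not covered. → 12%.
Line B: fruit → 7.1; dried → 7.1.1; for industrial use → 7.1.1.2. Scheduled 37%. No special measure applies. → 37%.
Line C: fruit → 7.1; dried → 7.1.1; retail-packed → 7.1.1.1. Scheduled 9%. Valdor agreement on 7.1.1: CTH not met. → 9%.
Sum: 12% + 37% + 9% = 58%.

58%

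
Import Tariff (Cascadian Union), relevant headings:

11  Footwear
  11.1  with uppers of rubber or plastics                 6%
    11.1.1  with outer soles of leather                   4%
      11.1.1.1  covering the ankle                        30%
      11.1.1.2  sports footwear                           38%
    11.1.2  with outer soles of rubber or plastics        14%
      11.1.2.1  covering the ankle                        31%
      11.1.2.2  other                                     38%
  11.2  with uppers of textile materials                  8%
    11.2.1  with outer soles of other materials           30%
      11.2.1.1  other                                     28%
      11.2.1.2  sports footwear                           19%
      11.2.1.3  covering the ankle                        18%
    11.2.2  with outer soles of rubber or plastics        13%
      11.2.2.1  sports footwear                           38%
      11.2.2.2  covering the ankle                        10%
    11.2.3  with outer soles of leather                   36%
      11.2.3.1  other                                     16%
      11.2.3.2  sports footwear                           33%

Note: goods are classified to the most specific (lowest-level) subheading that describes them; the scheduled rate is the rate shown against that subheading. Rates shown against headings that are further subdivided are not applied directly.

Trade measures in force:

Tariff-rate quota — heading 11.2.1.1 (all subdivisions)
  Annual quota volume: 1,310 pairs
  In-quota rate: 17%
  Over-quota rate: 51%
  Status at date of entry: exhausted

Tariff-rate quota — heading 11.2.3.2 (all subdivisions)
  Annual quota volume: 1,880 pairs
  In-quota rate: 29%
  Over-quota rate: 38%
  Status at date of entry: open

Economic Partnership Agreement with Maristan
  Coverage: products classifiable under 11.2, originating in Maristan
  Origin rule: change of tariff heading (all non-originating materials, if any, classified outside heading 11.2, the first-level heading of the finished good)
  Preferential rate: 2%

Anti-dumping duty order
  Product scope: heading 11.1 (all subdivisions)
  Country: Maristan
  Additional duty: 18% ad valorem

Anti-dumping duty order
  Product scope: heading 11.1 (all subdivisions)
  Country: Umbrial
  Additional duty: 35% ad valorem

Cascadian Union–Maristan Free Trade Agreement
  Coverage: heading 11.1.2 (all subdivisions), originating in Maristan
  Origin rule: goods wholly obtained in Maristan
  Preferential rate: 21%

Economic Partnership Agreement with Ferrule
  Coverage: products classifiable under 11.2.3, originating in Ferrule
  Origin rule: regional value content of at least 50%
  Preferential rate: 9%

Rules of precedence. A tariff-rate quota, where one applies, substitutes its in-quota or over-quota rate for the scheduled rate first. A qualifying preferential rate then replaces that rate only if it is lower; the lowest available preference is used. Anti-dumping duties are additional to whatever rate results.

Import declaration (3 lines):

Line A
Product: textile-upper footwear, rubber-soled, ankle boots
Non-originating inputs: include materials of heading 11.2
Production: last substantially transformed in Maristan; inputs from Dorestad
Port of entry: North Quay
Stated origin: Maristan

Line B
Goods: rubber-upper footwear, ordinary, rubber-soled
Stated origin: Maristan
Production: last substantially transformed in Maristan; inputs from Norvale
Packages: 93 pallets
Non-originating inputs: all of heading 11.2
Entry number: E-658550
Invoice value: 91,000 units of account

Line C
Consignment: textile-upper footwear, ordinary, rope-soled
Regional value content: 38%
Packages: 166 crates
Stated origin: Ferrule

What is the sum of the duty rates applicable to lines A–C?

Line A: textile-upper → 11.2; rubber-soled → 11.2.2; ankle boots → 11.2.2.2. Scheduled 10%. Maristan agreement on 11.2: CTH not met; Maristan agreement on 11.1.2: 11.2.2.2 not covered. → 10%.
Line B: rubber-upper → 11.1; rubber-soled → 11.1.2; ordinary → 11.1.2.2. Scheduled 38%. Maristan agreement on 11.2: 11.1.2.2 not covered; Maristan agreement on 11.1.2: not wholly obtained; anti-dumping (Maristan, 11.1): +18%; total 38% + 18% = 56%. → 56%.
Line C: textile-upper → 11.2; rope-soled → 11.2.1; ordinary → 11.2.1.1. Scheduled 28%. quota on 11.2.1.1 exhausted → over-quota 51%; Ferrule agreement on 11.2.3: 11.2.1.1 not covered. → 51%.
Sum: 10% + 56% + 51% = 117%.

117%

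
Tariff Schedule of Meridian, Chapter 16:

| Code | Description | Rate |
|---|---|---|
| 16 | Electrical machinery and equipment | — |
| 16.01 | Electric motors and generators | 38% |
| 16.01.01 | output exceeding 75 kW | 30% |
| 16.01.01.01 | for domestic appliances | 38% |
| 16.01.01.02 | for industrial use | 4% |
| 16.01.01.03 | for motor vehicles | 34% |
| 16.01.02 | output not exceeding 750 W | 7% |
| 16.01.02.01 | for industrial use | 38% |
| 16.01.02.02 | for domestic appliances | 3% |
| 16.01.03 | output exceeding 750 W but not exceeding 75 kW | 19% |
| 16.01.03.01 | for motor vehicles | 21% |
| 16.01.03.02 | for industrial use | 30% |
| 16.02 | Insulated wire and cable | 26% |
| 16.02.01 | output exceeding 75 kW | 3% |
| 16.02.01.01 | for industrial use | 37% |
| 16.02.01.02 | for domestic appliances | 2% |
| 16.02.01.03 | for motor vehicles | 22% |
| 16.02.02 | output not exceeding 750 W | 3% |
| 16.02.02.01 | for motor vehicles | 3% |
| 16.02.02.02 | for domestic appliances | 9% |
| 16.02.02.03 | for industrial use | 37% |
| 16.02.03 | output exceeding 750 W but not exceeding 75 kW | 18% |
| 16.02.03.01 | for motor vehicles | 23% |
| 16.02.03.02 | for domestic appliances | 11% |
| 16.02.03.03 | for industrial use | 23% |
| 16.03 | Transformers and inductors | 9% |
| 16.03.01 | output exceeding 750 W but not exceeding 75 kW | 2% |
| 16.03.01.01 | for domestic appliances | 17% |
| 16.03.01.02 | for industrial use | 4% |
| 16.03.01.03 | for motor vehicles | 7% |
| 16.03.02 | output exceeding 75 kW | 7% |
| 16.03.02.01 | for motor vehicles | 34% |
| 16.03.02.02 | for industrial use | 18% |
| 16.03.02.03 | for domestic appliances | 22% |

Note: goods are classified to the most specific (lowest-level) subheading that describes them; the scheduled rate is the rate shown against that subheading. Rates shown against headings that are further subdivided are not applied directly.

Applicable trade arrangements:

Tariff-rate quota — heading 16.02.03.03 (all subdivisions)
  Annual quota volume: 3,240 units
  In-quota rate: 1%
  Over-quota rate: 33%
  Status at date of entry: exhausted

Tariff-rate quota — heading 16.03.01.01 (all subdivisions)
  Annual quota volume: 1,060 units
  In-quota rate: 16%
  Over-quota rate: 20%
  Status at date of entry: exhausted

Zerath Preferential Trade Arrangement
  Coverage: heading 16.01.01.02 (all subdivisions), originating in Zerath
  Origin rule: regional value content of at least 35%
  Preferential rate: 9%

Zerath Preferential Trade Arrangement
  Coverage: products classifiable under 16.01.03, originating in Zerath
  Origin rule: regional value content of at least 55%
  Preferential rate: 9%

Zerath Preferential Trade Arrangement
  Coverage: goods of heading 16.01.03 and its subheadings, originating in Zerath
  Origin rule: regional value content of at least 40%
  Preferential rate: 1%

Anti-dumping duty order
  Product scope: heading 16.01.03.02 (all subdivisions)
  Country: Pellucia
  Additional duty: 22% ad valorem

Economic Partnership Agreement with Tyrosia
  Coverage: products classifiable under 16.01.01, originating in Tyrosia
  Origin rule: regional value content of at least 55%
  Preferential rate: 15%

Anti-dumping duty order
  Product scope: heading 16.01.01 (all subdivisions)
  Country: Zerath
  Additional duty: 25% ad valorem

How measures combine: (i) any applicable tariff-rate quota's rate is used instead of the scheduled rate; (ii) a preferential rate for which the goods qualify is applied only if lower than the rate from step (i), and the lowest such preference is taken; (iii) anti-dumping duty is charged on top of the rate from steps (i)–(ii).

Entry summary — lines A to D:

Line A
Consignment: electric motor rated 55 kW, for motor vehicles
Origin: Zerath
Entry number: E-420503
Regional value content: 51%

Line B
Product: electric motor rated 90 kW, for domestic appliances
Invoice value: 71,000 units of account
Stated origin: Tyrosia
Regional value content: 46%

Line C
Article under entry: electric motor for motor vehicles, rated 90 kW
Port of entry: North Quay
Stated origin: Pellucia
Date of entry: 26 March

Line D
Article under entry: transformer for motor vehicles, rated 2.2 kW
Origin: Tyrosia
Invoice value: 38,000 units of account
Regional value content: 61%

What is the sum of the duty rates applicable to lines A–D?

Line A: electric motor → 16.01; rated 55 kW → 16.01.03; for motor vehicles → 16.01.03.01. Scheduled 21%. Zerath agreement on 16.01.01.02: 16.01.03.01 not covered; Zerath agreement on 16.01.03: RVC < 55%; Zerath agreement on 16.01.03: RVC ≥ 40% → 1% available; preferential 1%. → 1%.
Line B: electric motor → 16.01; rated 90 kW → 16.01.01; for domestic appliances → 16.01.01.01. Scheduled 38%. Tyrosia agreement on 16.01.01: RVC < 55%. → 38%.
Line C: electric motor → 16.01; rated 90 kW → 16.01.01; for motor vehicles → 16.01.01.03. Scheduled 34%. No special measure applies. → 34%.
Line D: transformer → 16.03; rated 2.2 kW → 16.03.01; for motor vehicles → 16.03.01.03. Scheduled 7%. Tyrosia agreement on 16.01.01: 16.03.01.03 not covered. → 7%.
Sum: 1% + 38% + 34% + 7% = 80%.

80%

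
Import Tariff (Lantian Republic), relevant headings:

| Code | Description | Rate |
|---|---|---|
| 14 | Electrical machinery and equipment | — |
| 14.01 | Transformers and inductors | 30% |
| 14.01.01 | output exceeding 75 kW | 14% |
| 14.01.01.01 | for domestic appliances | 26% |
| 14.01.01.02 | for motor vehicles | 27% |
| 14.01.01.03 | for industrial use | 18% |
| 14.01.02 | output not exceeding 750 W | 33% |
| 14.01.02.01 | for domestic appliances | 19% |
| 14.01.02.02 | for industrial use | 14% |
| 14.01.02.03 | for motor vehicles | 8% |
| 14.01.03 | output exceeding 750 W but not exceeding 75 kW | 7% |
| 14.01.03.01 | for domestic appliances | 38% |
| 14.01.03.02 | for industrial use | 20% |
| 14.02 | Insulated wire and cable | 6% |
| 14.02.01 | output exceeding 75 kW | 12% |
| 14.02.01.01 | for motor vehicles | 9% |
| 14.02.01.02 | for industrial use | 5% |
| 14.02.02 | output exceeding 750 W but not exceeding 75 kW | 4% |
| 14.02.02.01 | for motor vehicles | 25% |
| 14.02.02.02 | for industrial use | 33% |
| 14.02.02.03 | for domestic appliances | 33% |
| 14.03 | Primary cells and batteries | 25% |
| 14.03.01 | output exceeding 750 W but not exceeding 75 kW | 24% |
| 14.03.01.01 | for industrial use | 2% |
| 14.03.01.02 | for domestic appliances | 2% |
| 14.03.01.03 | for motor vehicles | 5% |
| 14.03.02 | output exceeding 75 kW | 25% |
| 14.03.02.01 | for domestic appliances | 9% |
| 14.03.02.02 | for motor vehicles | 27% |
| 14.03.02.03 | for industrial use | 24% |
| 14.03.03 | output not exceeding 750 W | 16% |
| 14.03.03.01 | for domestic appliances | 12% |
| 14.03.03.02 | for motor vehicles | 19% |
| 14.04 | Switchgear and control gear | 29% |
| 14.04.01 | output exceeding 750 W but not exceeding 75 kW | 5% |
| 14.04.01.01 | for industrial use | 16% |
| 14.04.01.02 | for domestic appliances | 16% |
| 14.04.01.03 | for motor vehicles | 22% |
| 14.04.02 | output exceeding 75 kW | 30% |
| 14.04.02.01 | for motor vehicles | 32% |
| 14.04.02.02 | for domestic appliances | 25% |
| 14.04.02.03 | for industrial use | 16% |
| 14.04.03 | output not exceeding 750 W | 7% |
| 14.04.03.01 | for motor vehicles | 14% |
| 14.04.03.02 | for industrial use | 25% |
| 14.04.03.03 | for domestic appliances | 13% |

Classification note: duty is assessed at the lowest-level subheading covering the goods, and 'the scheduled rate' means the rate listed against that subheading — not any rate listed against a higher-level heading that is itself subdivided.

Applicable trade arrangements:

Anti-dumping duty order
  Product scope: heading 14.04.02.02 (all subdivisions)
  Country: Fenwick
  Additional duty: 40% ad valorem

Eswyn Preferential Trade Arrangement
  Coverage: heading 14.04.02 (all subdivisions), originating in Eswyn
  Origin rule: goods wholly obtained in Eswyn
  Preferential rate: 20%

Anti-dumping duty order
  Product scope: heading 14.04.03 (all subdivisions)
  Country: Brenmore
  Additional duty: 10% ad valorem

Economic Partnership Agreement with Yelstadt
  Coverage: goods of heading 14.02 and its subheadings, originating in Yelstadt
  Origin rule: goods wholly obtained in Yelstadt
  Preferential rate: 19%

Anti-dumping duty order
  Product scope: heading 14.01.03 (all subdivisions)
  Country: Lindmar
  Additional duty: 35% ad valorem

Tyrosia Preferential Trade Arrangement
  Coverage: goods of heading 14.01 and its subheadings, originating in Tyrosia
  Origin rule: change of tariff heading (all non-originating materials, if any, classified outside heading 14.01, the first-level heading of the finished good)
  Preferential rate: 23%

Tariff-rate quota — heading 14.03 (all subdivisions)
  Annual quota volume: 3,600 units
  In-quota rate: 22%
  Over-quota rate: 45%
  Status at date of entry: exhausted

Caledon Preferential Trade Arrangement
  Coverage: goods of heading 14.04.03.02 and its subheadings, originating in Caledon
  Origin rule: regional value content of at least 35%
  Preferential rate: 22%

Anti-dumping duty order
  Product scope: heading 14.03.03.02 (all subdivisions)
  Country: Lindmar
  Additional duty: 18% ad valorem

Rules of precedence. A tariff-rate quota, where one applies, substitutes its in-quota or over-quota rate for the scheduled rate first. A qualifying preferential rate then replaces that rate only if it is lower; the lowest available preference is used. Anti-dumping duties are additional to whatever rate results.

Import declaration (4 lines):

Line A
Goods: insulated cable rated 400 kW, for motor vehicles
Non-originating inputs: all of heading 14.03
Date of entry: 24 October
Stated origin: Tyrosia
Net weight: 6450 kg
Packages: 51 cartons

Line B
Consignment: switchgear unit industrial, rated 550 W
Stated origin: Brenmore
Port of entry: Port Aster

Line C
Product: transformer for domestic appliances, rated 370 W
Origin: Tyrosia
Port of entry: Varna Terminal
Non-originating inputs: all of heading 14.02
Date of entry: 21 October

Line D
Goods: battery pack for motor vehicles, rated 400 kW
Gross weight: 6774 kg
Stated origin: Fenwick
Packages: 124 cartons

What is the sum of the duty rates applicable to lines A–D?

Line A: insulated cable → 14.02; rated 400 kW → 14.02.01; for motor vehicles → 14.02.01.01. Scheduled 9%. Tyrosia agreement on 14.01: 14.02.01.01 not covered. → 9%.
Line B: switchgear unit → 14.04; rated 550 W → 14.04.03; industrial → 14.04.03.02. Scheduled 25%. anti-dumping (Brenmore, 14.04.03): +10%; total 25% + 10% = 35%. → 35%.
Line C: transformer → 14.01; rated 370 W → 14.01.02; for domestic appliances → 14.01.02.01. Scheduled 19%. Tyrosia agreement on 14.01: CTH met → 23% available; preference 23% not lower than 19% → no reduction. → 19%.
Line D: battery pack → 14.03; rated 400 kW → 14.03.02; for motor vehicles → 14.03.02.02. Scheduled 27%. quota on 14.03 exhausted → over-quota 45%. → 45%.
Sum: 9% + 35% + 19% + 45% = 108%.

108%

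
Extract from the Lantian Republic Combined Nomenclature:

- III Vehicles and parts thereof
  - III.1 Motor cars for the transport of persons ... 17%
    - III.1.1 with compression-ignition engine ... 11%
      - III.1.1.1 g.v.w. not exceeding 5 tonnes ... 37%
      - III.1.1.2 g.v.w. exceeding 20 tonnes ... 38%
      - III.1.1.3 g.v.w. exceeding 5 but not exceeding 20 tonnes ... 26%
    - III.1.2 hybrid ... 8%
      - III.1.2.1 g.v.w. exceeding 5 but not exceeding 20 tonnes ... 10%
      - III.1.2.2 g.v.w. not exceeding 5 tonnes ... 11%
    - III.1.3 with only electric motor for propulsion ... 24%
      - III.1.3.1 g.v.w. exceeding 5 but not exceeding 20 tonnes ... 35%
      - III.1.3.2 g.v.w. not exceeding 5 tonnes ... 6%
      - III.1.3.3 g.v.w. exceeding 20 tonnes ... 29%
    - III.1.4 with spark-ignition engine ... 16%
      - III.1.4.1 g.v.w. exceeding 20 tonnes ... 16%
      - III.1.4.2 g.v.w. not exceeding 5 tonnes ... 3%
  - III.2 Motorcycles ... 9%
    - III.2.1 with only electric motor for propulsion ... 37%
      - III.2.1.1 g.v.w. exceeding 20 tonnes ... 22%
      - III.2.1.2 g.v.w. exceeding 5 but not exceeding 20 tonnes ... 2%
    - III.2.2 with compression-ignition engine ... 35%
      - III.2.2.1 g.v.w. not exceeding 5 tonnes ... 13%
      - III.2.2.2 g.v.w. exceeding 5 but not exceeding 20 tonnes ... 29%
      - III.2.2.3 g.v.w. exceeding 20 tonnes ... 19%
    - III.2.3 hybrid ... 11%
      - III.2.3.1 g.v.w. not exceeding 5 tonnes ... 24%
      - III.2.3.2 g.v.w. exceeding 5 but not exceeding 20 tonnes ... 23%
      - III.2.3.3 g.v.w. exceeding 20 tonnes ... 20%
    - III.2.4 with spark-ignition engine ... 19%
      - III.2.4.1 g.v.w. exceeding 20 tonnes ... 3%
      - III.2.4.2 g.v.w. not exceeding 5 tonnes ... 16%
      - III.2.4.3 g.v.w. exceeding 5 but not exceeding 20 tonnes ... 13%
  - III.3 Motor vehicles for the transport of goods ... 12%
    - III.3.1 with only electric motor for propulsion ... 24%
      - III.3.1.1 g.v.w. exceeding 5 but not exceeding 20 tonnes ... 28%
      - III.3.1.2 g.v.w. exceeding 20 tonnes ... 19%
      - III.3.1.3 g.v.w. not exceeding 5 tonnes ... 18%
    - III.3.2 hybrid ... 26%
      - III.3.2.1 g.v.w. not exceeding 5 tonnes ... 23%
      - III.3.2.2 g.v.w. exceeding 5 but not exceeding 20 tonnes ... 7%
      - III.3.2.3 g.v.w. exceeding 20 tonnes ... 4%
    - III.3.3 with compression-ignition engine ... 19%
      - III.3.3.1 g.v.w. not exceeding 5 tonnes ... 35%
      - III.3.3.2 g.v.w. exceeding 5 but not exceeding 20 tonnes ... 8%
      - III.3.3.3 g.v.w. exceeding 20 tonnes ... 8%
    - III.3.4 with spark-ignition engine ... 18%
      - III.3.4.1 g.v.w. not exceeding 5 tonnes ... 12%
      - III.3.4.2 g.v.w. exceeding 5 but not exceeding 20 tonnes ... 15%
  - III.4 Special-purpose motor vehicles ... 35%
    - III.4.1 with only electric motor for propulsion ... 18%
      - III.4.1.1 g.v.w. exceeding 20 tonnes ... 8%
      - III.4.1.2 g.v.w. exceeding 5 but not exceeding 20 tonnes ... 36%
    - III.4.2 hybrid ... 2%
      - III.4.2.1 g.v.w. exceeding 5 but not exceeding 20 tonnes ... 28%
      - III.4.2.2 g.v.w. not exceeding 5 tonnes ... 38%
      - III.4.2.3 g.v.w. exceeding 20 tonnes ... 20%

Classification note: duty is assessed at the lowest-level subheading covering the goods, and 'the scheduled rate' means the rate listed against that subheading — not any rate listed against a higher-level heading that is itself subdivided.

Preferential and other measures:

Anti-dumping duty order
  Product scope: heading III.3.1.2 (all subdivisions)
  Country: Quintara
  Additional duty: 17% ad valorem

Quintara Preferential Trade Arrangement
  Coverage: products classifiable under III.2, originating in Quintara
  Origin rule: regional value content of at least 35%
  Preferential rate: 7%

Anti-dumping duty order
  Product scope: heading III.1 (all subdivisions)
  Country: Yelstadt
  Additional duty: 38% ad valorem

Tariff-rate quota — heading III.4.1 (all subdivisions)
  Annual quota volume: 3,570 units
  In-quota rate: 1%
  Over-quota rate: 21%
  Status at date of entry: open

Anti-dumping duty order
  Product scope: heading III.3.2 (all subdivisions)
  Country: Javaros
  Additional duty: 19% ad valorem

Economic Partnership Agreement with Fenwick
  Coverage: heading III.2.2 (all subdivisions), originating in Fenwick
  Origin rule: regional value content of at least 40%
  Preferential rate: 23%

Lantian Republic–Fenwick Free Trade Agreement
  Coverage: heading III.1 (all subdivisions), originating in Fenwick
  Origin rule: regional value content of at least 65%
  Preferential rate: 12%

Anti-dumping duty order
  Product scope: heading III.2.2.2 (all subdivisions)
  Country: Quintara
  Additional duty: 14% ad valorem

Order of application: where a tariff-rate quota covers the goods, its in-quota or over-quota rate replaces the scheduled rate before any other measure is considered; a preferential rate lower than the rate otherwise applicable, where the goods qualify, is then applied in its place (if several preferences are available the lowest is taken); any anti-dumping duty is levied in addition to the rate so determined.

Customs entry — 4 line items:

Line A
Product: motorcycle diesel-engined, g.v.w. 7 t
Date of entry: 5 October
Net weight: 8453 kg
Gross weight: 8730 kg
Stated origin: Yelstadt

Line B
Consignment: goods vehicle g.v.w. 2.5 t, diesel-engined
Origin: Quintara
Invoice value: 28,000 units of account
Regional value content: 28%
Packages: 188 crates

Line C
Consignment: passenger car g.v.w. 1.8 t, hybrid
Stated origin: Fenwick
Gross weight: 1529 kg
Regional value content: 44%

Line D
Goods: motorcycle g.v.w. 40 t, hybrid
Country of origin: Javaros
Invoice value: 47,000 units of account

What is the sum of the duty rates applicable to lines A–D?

Line A: motorcycle → III.2; diesel-engined → III.2.2; g.v.w. 7 t → III.2.2.2. Scheduled 29%. No special measure applies. → 29%.
Line B: goods vehicle → III.3; diesel-engined → III.3.3; g.v.w. 2.5 t → III.3.3.1. Scheduled 35%. Quintara agreement on III.2: III.3.3.1 not covered. → 35%.
Line C: passenger car → III.1; hybrid → III.1.2; g.v.w. 1.8 t → III.1.2.2. Scheduled 11%. Fenwick agreement on III.2.2: III.1.2.2 not covered; Fenwick agreement on III.1: RVC < 65%. → 11%.
Line D: motorcycle → III.2; hybrid → III.2.3; g.v.w. 40 t → III.2.3.3. Scheduled 20%. No special measure applies. → 20%.
Sum: 29% + 35% + 11% + 20% = 95%.

95%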